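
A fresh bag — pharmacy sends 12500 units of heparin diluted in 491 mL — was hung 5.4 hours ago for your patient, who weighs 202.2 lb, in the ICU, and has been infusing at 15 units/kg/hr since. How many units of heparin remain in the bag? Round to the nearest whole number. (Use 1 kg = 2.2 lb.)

Weight = 202.2 lb ÷ 2.2 lb/kg = 91.90909 kg
Dose = 15 units/kg/hr × 91.90909 kg = 1378.636 units/hr
Concentration = 12500 units ÷ 491 mL = 25.45825 units/mL
Rate = 1378.636 units/hr ÷ 25.45825 units/mL = 54.15284 mL/hr
Volume infused = 54.15284 mL/hr × 5.4 hr = 292.4253 mL
Volume remaining = 491 − 292.4253 = 198.5747 mL
Drug remaining = 198.5747 mL × 25.45825 units/mL = 5055.364 units

5055 units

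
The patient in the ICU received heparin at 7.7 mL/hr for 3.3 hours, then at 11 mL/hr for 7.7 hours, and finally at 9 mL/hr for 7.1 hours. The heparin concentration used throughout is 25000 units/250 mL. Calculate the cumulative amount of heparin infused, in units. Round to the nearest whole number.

17401 units

Concentration = 25000 units ÷ 250 mL = 100 units/mL
Stage 1: 7.7 mL/hr × 3.3 hr = 25.41 mL → 25.41 mL × 100 units/mL = 2541 units
Stage 2: 11 mL/hr × 7.7 hr = 84.7 mL → 84.7 mL × 100 units/mL = 8470 units
Stage 3: 9 mL/hr × 7.1 hr = 63.9 mL → 63.9 mL × 100 units/mL = 6390 units
Total = 2541 + 8470 + 6390 = 17401 units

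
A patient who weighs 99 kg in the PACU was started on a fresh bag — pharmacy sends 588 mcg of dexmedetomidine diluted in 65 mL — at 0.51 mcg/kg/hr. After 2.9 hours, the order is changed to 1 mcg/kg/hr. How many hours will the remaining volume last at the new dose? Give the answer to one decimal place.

4.5 hours

Initial rate:
Dose = 0.51 mcg/kg/hr × 99 kg = 50.49 mcg/hr
Concentration = 588 mcg ÷ 65 mL = 9.046154 mcg/mL
Rate = 50.49 mcg/hr ÷ 9.046154 mcg/mL = 5.581378 mL/hr
Volume infused so far = 5.581378 mL/hr × 2.9 hr = 16.18599 mL
Volume remaining = 65 − 16.18599 = 48.81401 mL
New rate:
Dose = 1 mcg/kg/hr × 99 kg = 99 mcg/hr
Rate = 99 mcg/hr ÷ 9.046154 mcg/mL = 10.94388 mL/hr
Time remaining = 48.81401 mL ÷ 10.94388 mL/hr = 4.460394 hr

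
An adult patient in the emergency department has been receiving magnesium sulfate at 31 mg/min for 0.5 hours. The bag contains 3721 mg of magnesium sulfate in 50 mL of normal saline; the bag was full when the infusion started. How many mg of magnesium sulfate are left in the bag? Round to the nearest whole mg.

2791 mg

31 mg/min × 60 min/hr = 1860 mg/hr
Concentration = 3721 mg ÷ 50 mL = 74.42 mg/mL
Rate = 1860 mg/hr ÷ 74.42 mg/mL = 24.99328 mL/hr
Volume infused = 24.99328 mL/hr × 0.5 hr = 12.49664 mL
Volume remaining = 50 − 12.49664 = 37.50336 mL
Drug remaining = 37.50336 mL × 74.42 mg/mL = 2791 mg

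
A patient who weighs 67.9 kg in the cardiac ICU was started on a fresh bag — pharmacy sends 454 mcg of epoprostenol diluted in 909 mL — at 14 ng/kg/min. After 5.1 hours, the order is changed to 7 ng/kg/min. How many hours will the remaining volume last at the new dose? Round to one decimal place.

Initial rate:
Dose = 14 ng/kg/min × 67.9 kg = 950.6 ng/min
950.6 ng/min × 60 min/hr = 57036 ng/hr
Concentration = 454 mcg ÷ 909 mL = 0.4994499 mcg/mL = 499.4499 ng/mL
Rate = 57036 ng/hr ÷ 499.4499 ng/mL = 114.1976 mL/hr
Volume infused so far = 114.1976 mL/hr × 5.1 hr = 582.4079 mL
Volume remaining = 909 − 582.4079 = 326.5921 mL
New rate:
Dose = 7 ng/kg/min × 67.9 kg = 475.3 ng/min
475.3 ng/min × 60 min/hr = 28518 ng/hr
Rate = 28518 ng/hr ÷ 499.4499 ng/mL = 57.09881 mL/hr
Time remaining = 326.5921 mL ÷ 57.09881 mL/hr = 5.71977 hr

5.7 hours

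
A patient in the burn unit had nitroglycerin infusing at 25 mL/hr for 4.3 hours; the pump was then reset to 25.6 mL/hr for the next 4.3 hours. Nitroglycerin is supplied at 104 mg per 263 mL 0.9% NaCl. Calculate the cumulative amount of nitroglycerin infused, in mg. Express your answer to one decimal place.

86.0 mg

Concentration = 104 mg ÷ 263 mL = 0.3954373 mg/mL
Stage 1: 25 mL/hr × 4.3 hr = 107.5 mL → 107.5 mL × 0.3954373 mg/mL = 42.50951 mg
Stage 2: 25.6 mL/hr × 4.3 hr = 110.08 mL → 110.08 mL × 0.3954373 mg/mL = 43.52973 mg
Total = 42.50951 + 43.52973 = 86.03924 mg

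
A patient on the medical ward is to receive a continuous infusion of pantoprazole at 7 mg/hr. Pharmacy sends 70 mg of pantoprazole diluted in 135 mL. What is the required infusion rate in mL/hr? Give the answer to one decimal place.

Concentration = 70 mg ÷ 135 mL = 0.5185185 mg/mL
Rate = 7 mg/hr ÷ 0.5185185 mg/mL = 13.5 mL/hr

13.5 mL/hr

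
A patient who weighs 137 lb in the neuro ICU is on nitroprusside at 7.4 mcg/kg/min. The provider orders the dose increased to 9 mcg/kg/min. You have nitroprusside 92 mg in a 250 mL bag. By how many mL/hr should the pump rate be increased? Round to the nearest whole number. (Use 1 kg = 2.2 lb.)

16 mL/hr

At the current dose:
Weight = 137 lb ÷ 2.2 lb/kg = 62.27273 kg
Dose = 7.4 mcg/kg/min × 62.27273 kg = 460.8182 mcg/min
460.8182 mcg/min × 60 min/hr = 27649.09 mcg/hr
Concentration = 92 mg ÷ 250 mL = 0.368 mg/mL = 368 mcg/mL
Rate = 27649.09 mcg/hr ÷ 368 mcg/mL = 75.1334 mL/hr
At the new dose:
Dose = 9 mcg/kg/min × 62.27273 kg = 560.4545 mcg/min
560.4545 mcg/min × 60 min/hr = 33627.27 mcg/hr
Rate = 33627.27 mcg/hr ÷ 368 mcg/mL = 91.37846 mL/hr
Change = 91.37846 − 75.1334 = 16.24506 mL/hr → 16.24506 mL/hr increase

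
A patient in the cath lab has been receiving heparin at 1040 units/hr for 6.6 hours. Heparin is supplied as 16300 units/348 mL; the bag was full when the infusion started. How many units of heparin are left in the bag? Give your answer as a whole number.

9436 units

Concentration = 16300 units ÷ 348 mL = 46.83908 units/mL
Rate = 1040 units/hr ÷ 46.83908 units/mL = 22.20368 mL/hr
Volume infused = 22.20368 mL/hr × 6.6 hr = 146.5443 mL
Volume remaining = 348 − 146.5443 = 201.4557 mL
Drug remaining = 201.4557 mL × 46.83908 units/mL = 9436 units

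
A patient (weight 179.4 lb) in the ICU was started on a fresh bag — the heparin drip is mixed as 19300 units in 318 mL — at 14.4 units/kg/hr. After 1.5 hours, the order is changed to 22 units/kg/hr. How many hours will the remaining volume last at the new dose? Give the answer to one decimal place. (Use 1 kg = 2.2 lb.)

9.8 hours

Initial rate:
Weight = 179.4 lb ÷ 2.2 lb/kg = 81.54545 kg
Dose = 14.4 units/kg/hr × 81.54545 kg = 1174.255 units/hr
Concentration = 19300 units ÷ 318 mL = 60.69182 units/mL
Rate = 1174.255 units/hr ÷ 60.69182 units/mL = 19.34782 mL/hr
Volume infused so far = 19.34782 mL/hr × 1.5 hr = 29.02173 mL
Volume remaining = 318 − 29.02173 = 288.9783 mL
New rate:
Dose = 22 units/kg/hr × 81.54545 kg = 1794 units/hr
Rate = 1794 units/hr ÷ 60.69182 units/mL = 29.55917 mL/hr
Time remaining = 288.9783 mL ÷ 29.55917 mL/hr = 9.776264 hr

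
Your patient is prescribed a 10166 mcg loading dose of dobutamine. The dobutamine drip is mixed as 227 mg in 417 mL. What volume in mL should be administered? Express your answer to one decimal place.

18.7 mL

Concentration = 227 mg ÷ 417 mL = 0.5443645 mg/mL = 544.3645 mcg/mL
Volume = 10166 mcg ÷ 544.3645 mcg/mL = 18.67499 mL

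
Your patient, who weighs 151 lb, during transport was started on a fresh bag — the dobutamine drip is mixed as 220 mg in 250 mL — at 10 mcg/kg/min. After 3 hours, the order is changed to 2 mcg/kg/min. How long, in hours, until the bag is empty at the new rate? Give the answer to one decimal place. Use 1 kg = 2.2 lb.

11.7 hours

Initial rate:
Weight = 151 lb ÷ 2.2 lb/kg = 68.63636 kg
Dose = 10 mcg/kg/min × 68.63636 kg = 686.3636 mcg/min
686.3636 mcg/min × 60 min/hr = 41181.82 mcg/hr
Concentration = 220 mg ÷ 250 mL = 0.88 mg/mL = 880 mcg/mL
Rate = 41181.82 mcg/hr ÷ 880 mcg/mL = 46.79752 mL/hr
Volume infused so far = 46.79752 mL/hr × 3 hr = 140.3926 mL
Volume remaining = 250 − 140.3926 = 109.6074 mL
New rate:
Dose = 2 mcg/kg/min × 68.63636 kg = 137.2727 mcg/min
137.2727 mcg/min × 60 min/hr = 8236.364 mcg/hr
Rate = 8236.364 mcg/hr ÷ 880 mcg/mL = 9.359504 mL/hr
Time remaining = 109.6074 mL ÷ 9.359504 mL/hr = 11.71082 hr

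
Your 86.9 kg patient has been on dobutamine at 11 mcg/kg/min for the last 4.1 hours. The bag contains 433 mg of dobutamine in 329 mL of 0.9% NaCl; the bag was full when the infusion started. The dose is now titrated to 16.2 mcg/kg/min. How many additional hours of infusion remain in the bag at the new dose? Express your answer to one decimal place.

2.3 hours

Initial rate:
Dose = 11 mcg/kg/min × 86.9 kg = 955.9 mcg/min
955.9 mcg/min × 60 min/hr = 57354 mcg/hr
Concentration = 433 mg ÷ 329 mL = 1.316109 mg/mL = 1316.109 mcg/mL
Rate = 57354 mcg/hr ÷ 1316.109 mcg/mL = 43.57844 mL/hr
Volume infused so far = 43.57844 mL/hr × 4.1 hr = 178.6716 mL
Volume remaining = 329 − 178.6716 = 150.3284 mL
New rate:
Dose = 16.2 mcg/kg/min × 86.9 kg = 1407.78 mcg/min
1407.78 mcg/min × 60 min/hr = 84466.8 mcg/hr
Rate = 84466.8 mcg/hr ÷ 1316.109 mcg/mL = 64.17916 mL/hr
Time remaining = 150.3284 mL ÷ 64.17916 mL/hr = 2.342324 hr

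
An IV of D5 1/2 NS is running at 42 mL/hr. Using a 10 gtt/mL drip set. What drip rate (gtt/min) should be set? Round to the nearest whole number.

7 gtt/min

42 mL/hr ÷ 60 min/hr = 0.7 mL/min
0.7 mL/min × 10 gtt/mL = 7 gtt/min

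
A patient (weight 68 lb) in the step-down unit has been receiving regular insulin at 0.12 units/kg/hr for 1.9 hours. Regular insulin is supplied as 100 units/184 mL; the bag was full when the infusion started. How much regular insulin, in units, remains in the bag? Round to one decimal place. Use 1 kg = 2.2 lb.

Weight = 68 lb ÷ 2.2 lb/kg = 30.90909 kg
Dose = 0.12 units/kg/hr × 30.90909 kg = 3.709091 units/hr
Concentration = 100 units ÷ 184 mL = 0.5434783 units/mL
Rate = 3.709091 units/hr ÷ 0.5434783 units/mL = 6.824727 mL/hr
Volume infused = 6.824727 mL/hr × 1.9 hr = 12.96698 mL
Volume remaining = 184 − 12.96698 = 171.033 mL
Drug remaining = 171.033 mL × 0.5434783 units/mL = 92.95273 units

93.0 units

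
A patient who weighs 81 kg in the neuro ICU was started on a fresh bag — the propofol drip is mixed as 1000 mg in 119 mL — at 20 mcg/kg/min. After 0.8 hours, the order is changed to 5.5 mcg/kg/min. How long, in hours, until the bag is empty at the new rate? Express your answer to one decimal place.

Initial rate:
Dose = 20 mcg/kg/min × 81 kg = 1620 mcg/min
1620 mcg/min × 60 min/hr = 97200 mcg/hr
Concentration = 1000 mg ÷ 119 mL = 8.403361 mg/mL = 8403.361 mcg/mL
Rate = 97200 mcg/hr ÷ 8403.361 mcg/mL = 11.5668 mL/hr
Volume infused so far = 11.5668 mL/hr × 0.8 hr = 9.25344 mL
Volume remaining = 119 − 9.25344 = 109.7466 mL
New rate:
Dose = 5.5 mcg/kg/min × 81 kg = 445.5 mcg/min
445.5 mcg/min × 60 min/hr = 26730 mcg/hr
Rate = 26730 mcg/hr ÷ 8403.361 mcg/mL = 3.18087 mL/hr
Time remaining = 109.7466 mL ÷ 3.18087 mL/hr = 34.50206 hr

34.5 hours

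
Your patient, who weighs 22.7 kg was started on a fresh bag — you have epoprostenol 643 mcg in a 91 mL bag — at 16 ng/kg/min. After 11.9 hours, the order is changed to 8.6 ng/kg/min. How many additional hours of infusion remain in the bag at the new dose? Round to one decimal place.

Initial rate:
Dose = 16 ng/kg/min × 22.7 kg = 363.2 ng/min
363.2 ng/min × 60 min/hr = 21792 ng/hr
Concentration = 643 mcg ÷ 91 mL = 7.065934 mcg/mL = 7065.934 ng/mL
Rate = 21792 ng/hr ÷ 7065.934 ng/mL = 3.084093 mL/hr
Volume infused so far = 3.084093 mL/hr × 11.9 hr = 36.70071 mL
Volume remaining = 91 − 36.70071 = 54.29929 mL
New rate:
Dose = 8.6 ng/kg/min × 22.7 kg = 195.22 ng/min
195.22 ng/min × 60 min/hr = 11713.2 ng/hr
Rate = 11713.2 ng/hr ÷ 7065.934 ng/mL = 1.6577 mL/hr
Time remaining = 54.29929 mL ÷ 1.6577 mL/hr = 32.7558 hr

32.8 hours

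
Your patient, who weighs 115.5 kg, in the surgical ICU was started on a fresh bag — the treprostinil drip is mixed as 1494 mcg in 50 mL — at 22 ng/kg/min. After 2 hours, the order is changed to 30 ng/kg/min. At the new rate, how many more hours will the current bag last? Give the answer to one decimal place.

5.7 hours

Initial rate:
Dose = 22 ng/kg/min × 115.5 kg = 2541 ng/min
2541 ng/min × 60 min/hr = 152460 ng/hr
Concentration = 1494 mcg ÷ 50 mL = 29.88 mcg/mL = 29880 ng/mL
Rate = 152460 ng/hr ÷ 29880 ng/mL = 5.10241 mL/hr
Volume infused so far = 5.10241 mL/hr × 2 hr = 10.20482 mL
Volume remaining = 50 − 10.20482 = 39.79518 mL
New rate:
Dose = 30 ng/kg/min × 115.5 kg = 3465 ng/min
3465 ng/min × 60 min/hr = 207900 ng/hr
Rate = 207900 ng/hr ÷ 29880 ng/mL = 6.957831 mL/hr
Time remaining = 39.79518 mL ÷ 6.957831 mL/hr = 5.719481 hr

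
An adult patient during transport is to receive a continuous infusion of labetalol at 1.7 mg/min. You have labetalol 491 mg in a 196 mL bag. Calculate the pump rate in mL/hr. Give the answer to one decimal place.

40.7 mL/hr

1.7 mg/min × 60 min/hr = 102 mg/hr
Concentration = 491 mg ÷ 196 mL = 2.505102 mg/mL
Rate = 102 mg/hr ÷ 2.505102 mg/mL = 40.7169 mL/hr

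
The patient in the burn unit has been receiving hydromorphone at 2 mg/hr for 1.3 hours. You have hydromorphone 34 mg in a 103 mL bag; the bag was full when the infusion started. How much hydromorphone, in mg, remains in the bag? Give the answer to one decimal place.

31.4 mg

Concentration = 34 mg ÷ 103 mL = 0.3300971 mg/mL
Rate = 2 mg/hr ÷ 0.3300971 mg/mL = 6.058824 mL/hr
Volume infused = 6.058824 mL/hr × 1.3 hr = 7.876471 mL
Volume remaining = 103 − 7.876471 = 95.12353 mL
Drug remaining = 95.12353 mL × 0.3300971 mg/mL = 31.4 mg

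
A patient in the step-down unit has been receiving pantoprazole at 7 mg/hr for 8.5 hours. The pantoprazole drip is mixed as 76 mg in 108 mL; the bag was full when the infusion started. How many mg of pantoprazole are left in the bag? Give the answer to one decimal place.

16.5 mg

Concentration = 76 mg ÷ 108 mL = 0.7037037 mg/mL
Rate = 7 mg/hr ÷ 0.7037037 mg/mL = 9.947368 mL/hr
Volume infused = 9.947368 mL/hr × 8.5 hr = 84.55263 mL
Volume remaining = 108 − 84.55263 = 23.44737 mL
Drug remaining = 23.44737 mL × 0.7037037 mg/mL = 16.5 mg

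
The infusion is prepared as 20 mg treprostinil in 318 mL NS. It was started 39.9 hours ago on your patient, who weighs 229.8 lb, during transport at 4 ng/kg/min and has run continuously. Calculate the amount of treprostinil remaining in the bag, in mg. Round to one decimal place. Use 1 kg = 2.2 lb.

Weight = 229.8 lb ÷ 2.2 lb/kg = 104.4545 kg
Dose = 4 ng/kg/min × 104.4545 kg = 417.8182 ng/min
417.8182 ng/min × 60 min/hr = 25069.09 ng/hr
Concentration = 20 mg ÷ 318 mL = 0.06289308 mg/mL = 62893.08 ng/mL
Rate = 25069.09 ng/hr ÷ 62893.08 ng/mL = 0.3985985 mL/hr
Volume infused = 0.3985985 mL/hr × 39.9 hr = 15.90408 mL
Volume remaining = 318 − 15.90408 = 302.0959 mL
Drug remaining = 302.0959 mL × 62893.08 ng/mL = 18999743 ng = 18.99974 mg

19.0 mg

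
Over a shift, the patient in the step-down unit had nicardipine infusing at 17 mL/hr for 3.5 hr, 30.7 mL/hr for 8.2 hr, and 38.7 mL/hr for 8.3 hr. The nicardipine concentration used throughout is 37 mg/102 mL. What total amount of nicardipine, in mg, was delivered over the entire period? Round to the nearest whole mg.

229 mg

Concentration = 37 mg ÷ 102 mL = 0.3627451 mg/mL
Stage 1: 17 mL/hr × 3.5 hr = 59.5 mL → 59.5 mL × 0.3627451 mg/mL = 21.58333 mg
Stage 2: 30.7 mL/hr × 8.2 hr = 251.74 mL → 251.74 mL × 0.3627451 mg/mL = 91.31745 mg
Stage 3: 38.7 mL/hr × 8.3 hr = 321.21 mL → 321.21 mL × 0.3627451 mg/mL = 116.5174 mg
Total = 21.58333 + 91.31745 + 116.5174 = 229.4181 mg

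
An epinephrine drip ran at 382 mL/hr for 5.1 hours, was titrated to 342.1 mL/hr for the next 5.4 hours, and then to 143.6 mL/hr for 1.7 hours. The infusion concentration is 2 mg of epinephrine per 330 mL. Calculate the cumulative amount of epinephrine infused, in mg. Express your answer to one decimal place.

24.5 mg

Concentration = 2 mg ÷ 330 mL = 0.006060606 mg/mL
Stage 1: 382 mL/hr × 5.1 hr = 1948.2 mL → 1948.2 mL × 0.006060606 mg/mL = 11.80727 mg
Stage 2: 342.1 mL/hr × 5.4 hr = 1847.34 mL → 1847.34 mL × 0.006060606 mg/mL = 11.196 mg
Stage 3: 143.6 mL/hr × 1.7 hr = 244.12 mL → 244.12 mL × 0.006060606 mg/mL = 1.479515 mg
Total = 11.80727 + 11.196 + 1.479515 = 24.48279 mg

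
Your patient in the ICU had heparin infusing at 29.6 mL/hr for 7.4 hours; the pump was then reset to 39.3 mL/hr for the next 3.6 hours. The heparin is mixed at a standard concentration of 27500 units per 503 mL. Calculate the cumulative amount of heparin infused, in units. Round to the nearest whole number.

Concentration = 27500 units ÷ 503 mL = 54.67197 units/mL
Stage 1: 29.6 mL/hr × 7.4 hr = 219.04 mL → 219.04 mL × 54.67197 units/mL = 11975.35 units
Stage 2: 39.3 mL/hr × 3.6 hr = 141.48 mL → 141.48 mL × 54.67197 units/mL = 7734.99 units
Total = 11975.35 + 7734.99 = 19710.34 units

19710 units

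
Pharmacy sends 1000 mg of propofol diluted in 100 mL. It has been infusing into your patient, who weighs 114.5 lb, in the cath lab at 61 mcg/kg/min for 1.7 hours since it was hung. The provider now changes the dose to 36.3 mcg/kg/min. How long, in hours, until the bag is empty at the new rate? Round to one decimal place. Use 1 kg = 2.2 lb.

6.0 hours

Initial rate:
Weight = 114.5 lb ÷ 2.2 lb/kg = 52.04545 kg
Dose = 61 mcg/kg/min × 52.04545 kg = 3174.773 mcg/min
3174.773 mcg/min × 60 min/hr = 190486.4 mcg/hr
Concentration = 1000 mg ÷ 100 mL = 10 mg/mL = 10000 mcg/mL
Rate = 190486.4 mcg/hr ÷ 10000 mcg/mL = 19.04864 mL/hr
Volume infused so far = 19.04864 mL/hr × 1.7 hr = 32.38268 mL
Volume remaining = 100 − 32.38268 = 67.61732 mL
New rate:
Dose = 36.3 mcg/kg/min × 52.04545 kg = 1889.25 mcg/min
1889.25 mcg/min × 60 min/hr = 113355 mcg/hr
Rate = 113355 mcg/hr ÷ 10000 mcg/mL = 11.3355 mL/hr
Time remaining = 67.61732 mL ÷ 11.3355 mL/hr = 5.965094 hr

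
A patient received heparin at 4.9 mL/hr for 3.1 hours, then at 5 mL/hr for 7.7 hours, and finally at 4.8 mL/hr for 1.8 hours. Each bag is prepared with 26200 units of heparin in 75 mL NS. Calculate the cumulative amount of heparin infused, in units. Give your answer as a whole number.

Concentration = 26200 units ÷ 75 mL = 349.3333 units/mL
Stage 1: 4.9 mL/hr × 3.1 hr = 15.19 mL → 15.19 mL × 349.3333 units/mL = 5306.373 units
Stage 2: 5 mL/hr × 7.7 hr = 38.5 mL → 38.5 mL × 349.3333 units/mL = 13449.33 units
Stage 3: 4.8 mL/hr × 1.8 hr = 8.64 mL → 8.64 mL × 349.3333 units/mL = 3018.24 units
Total = 5306.373 + 13449.33 + 3018.24 = 21773.95 units

21774 units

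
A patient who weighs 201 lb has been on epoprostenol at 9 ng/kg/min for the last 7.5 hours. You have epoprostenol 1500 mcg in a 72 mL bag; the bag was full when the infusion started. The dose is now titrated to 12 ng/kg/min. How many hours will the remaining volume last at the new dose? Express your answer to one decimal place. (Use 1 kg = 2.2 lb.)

17.2 hours

Initial rate:
Weight = 201 lb ÷ 2.2 lb/kg = 91.36364 kg
Dose = 9 ng/kg/min × 91.36364 kg = 822.2727 ng/min
822.2727 ng/min × 60 min/hr = 49336.36 ng/hr
Concentration = 1500 mcg ÷ 72 mL = 20.83333 mcg/mL = 20833.33 ng/mL
Rate = 49336.36 ng/hr ÷ 20833.33 ng/mL = 2.368145 mL/hr
Volume infused so far = 2.368145 mL/hr × 7.5 hr = 17.76109 mL
Volume remaining = 72 − 17.76109 = 54.23891 mL
New rate:
Dose = 12 ng/kg/min × 91.36364 kg = 1096.364 ng/min
1096.364 ng/min × 60 min/hr = 65781.82 ng/hr
Rate = 65781.82 ng/hr ÷ 20833.33 ng/mL = 3.157527 mL/hr
Time remaining = 54.23891 mL ÷ 3.157527 mL/hr = 17.17765 hr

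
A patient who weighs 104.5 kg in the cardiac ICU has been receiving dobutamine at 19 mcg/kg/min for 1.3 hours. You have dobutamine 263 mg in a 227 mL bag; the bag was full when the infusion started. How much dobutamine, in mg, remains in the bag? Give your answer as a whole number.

108 mg

Dose = 19 mcg/kg/min × 104.5 kg = 1985.5 mcg/min
1985.5 mcg/min × 60 min/hr = 119130 mcg/hr
Concentration = 263 mg ÷ 227 mL = 1.15859 mg/mL = 1158.59 mcg/mL
Rate = 119130 mcg/hr ÷ 1158.59 mcg/mL = 102.8232 mL/hr
Volume infused = 102.8232 mL/hr × 1.3 hr = 133.6702 mL
Volume remaining = 227 − 133.6702 = 93.3298 mL
Drug remaining = 93.3298 mL × 1158.59 mcg/mL = 108131 mcg = 108.131 mg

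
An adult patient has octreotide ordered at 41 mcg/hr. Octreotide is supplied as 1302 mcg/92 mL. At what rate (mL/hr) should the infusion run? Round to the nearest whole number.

3 mL/hr

Concentration = 1302 mcg ÷ 92 mL = 14.15217 mcg/mL
Rate = 41 mcg/hr ÷ 14.15217 mcg/mL = 2.897081 mL/hr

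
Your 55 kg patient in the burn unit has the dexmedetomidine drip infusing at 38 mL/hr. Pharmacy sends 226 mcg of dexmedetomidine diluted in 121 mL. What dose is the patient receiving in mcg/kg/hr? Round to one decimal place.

1.3 mcg/kg/hr

Concentration = 226 mcg ÷ 121 mL = 1.867769 mcg/mL
Drug rate = 38 mL/hr × 1.867769 mcg/mL = 70.97521 mcg/hr
70.97521 mcg/hr ÷ 55 kg = 1.290458 mcg/kg/hr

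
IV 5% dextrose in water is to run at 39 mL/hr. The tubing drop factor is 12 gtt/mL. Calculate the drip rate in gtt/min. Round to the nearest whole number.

8 gtt/min

39 mL/hr ÷ 60 min/hr = 0.65 mL/min
0.65 mL/min × 12 gtt/mL = 7.8 gtt/min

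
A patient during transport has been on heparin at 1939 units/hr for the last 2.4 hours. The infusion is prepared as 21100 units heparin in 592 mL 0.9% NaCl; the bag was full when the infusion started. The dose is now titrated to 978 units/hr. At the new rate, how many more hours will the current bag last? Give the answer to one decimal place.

Initial rate:
Concentration = 21100 units ÷ 592 mL = 35.64189 units/mL
Rate = 1939 units/hr ÷ 35.64189 units/mL = 54.40227 mL/hr
Volume infused so far = 54.40227 mL/hr × 2.4 hr = 130.5655 mL
Volume remaining = 592 − 130.5655 = 461.4345 mL
New rate:
Rate = 978 units/hr ÷ 35.64189 units/mL = 27.43962 mL/hr
Time remaining = 461.4345 mL ÷ 27.43962 mL/hr = 16.81636 hr

16.8 hours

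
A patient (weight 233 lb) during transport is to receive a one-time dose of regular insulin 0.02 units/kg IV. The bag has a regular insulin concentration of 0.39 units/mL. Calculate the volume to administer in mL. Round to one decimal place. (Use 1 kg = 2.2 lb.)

5.4 mL

Weight = 233 lb ÷ 2.2 lb/kg = 105.9091 kg
Dose = 0.02 units/kg × 105.9091 kg = 2.118182 units
Volume = 2.118182 units ÷ 0.39 units/mL = 5.431235 mL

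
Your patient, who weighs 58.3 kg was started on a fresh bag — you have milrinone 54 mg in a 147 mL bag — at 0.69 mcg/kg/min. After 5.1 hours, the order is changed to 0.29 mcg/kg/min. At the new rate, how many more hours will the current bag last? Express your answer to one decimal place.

41.1 hours

Initial rate:
Dose = 0.69 mcg/kg/min × 58.3 kg = 40.227 mcg/min
40.227 mcg/min × 60 min/hr = 2413.62 mcg/hr
Concentration = 54 mg ÷ 147 mL = 0.3673469 mg/mL = 367.3469 mcg/mL
Rate = 2413.62 mcg/hr ÷ 367.3469 mcg/mL = 6.57041 mL/hr
Volume infused so far = 6.57041 mL/hr × 5.1 hr = 33.50909 mL
Volume remaining = 147 − 33.50909 = 113.4909 mL
New rate:
Dose = 0.29 mcg/kg/min × 58.3 kg = 16.907 mcg/min
16.907 mcg/min × 60 min/hr = 1014.42 mcg/hr
Rate = 1014.42 mcg/hr ÷ 367.3469 mcg/mL = 2.761477 mL/hr
Time remaining = 113.4909 mL ÷ 2.761477 mL/hr = 41.09791 hr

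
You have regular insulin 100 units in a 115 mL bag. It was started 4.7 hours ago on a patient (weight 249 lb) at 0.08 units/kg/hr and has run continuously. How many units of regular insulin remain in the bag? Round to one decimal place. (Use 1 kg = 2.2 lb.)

Weight = 249 lb ÷ 2.2 lb/kg = 113.1818 kg
Dose = 0.08 units/kg/hr × 113.1818 kg = 9.054545 units/hr
Concentration = 100 units ÷ 115 mL = 0.8695652 units/mL
Rate = 9.054545 units/hr ÷ 0.8695652 units/mL = 10.41273 mL/hr
Volume infused = 10.41273 mL/hr × 4.7 hr = 48.93982 mL
Volume remaining = 115 − 48.93982 = 66.06018 mL
Drug remaining = 66.06018 mL × 0.8695652 units/mL = 57.44364 units

57.4 units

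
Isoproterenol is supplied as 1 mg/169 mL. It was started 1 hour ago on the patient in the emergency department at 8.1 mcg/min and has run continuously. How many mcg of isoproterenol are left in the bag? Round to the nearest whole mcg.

514 mcg

8.1 mcg/min × 60 min/hr = 486 mcg/hr
Concentration = 1 mg ÷ 169 mL = 0.00591716 mg/mL = 5.91716 mcg/mL
Rate = 486 mcg/hr ÷ 5.91716 mcg/mL = 82.134 mL/hr
Volume infused = 82.134 mL/hr × 1 hr = 82.134 mL
Volume remaining = 169 − 82.134 = 86.866 mL
Drug remaining = 86.866 mL × 5.91716 mcg/mL = 514 mcg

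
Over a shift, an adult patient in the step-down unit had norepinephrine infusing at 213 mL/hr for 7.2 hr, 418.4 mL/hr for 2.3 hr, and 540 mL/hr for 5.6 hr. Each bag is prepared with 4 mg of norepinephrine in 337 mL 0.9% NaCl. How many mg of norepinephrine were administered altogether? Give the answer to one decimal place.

65.5 mg

Concentration = 4 mg ÷ 337 mL = 0.01186944 mg/mL
Stage 1: 213 mL/hr × 7.2 hr = 1533.6 mL → 1533.6 mL × 0.01186944 mg/mL = 18.20297 mg
Stage 2: 418.4 mL/hr × 2.3 hr = 962.32 mL → 962.32 mL × 0.01186944 mg/mL = 11.4222 mg
Stage 3: 540 mL/hr × 5.6 hr = 3024 mL → 3024 mL × 0.01186944 mg/mL = 35.89318 mg
Total = 18.20297 + 11.4222 + 35.89318 = 65.51834 mg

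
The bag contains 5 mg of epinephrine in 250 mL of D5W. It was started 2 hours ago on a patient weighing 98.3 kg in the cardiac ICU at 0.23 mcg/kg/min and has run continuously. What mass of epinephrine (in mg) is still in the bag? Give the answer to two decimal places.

Dose = 0.23 mcg/kg/min × 98.3 kg = 22.609 mcg/min
22.609 mcg/min × 60 min/hr = 1356.54 mcg/hr
Concentration = 5 mg ÷ 250 mL = 0.02 mg/mL = 20 mcg/mL
Rate = 1356.54 mcg/hr ÷ 20 mcg/mL = 67.827 mL/hr
Volume infused = 67.827 mL/hr × 2 hr = 135.654 mL
Volume remaining = 250 − 135.654 = 114.346 mL
Drug remaining = 114.346 mL × 20 mcg/mL = 2286.92 mcg = 2.28692 mg

2.29 mg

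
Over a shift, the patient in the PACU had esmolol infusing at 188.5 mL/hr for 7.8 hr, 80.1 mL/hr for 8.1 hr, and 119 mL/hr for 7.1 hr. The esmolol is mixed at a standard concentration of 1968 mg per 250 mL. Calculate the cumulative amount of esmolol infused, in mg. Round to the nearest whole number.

Concentration = 1968 mg ÷ 250 mL = 7.872 mg/mL
Stage 1: 188.5 mL/hr × 7.8 hr = 1470.3 mL → 1470.3 mL × 7.872 mg/mL = 11574.2 mg
Stage 2: 80.1 mL/hr × 8.1 hr = 648.81 mL → 648.81 mL × 7.872 mg/mL = 5107.432 mg
Stage 3: 119 mL/hr × 7.1 hr = 844.9 mL → 844.9 mL × 7.872 mg/mL = 6651.053 mg
Total = 11574.2 + 5107.432 + 6651.053 = 23332.69 mg

23333 mg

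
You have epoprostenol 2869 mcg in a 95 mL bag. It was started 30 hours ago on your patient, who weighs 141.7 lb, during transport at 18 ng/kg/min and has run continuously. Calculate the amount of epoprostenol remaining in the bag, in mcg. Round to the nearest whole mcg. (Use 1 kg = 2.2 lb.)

Weight = 141.7 lb ÷ 2.2 lb/kg = 64.40909 kg
Dose = 18 ng/kg/min × 64.40909 kg = 1159.364 ng/min
1159.364 ng/min × 60 min/hr = 69561.82 ng/hr
Concentration = 2869 mcg ÷ 95 mL = 30.2 mcg/mL = 30200 ng/mL
Rate = 69561.82 ng/hr ÷ 30200 ng/mL = 2.303371 mL/hr
Volume infused = 2.303371 mL/hr × 30 hr = 69.10114 mL
Volume remaining = 95 − 69.10114 = 25.89886 mL
Drug remaining = 25.89886 mL × 30200 ng/mL = 782145.5 ng = 782.1455 mcg

782 mcg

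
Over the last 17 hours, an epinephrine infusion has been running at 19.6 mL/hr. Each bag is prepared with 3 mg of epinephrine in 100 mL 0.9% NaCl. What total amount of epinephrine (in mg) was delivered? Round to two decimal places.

10.00 mg

Concentration = 3 mg ÷ 100 mL = 0.03 mg/mL = 30 mcg/mL
Drug rate = 19.6 mL/hr × 30 mcg/mL = 588 mcg/hr
Total = 588 mcg/hr × 17 hr = 9996 mcg = 9.996 mg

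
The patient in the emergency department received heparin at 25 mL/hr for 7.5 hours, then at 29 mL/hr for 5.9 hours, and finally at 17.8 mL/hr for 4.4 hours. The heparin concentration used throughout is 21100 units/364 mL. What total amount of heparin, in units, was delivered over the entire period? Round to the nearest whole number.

25327 units

Concentration = 21100 units ÷ 364 mL = 57.96703 units/mL
Stage 1: 25 mL/hr × 7.5 hr = 187.5 mL → 187.5 mL × 57.96703 units/mL = 10868.82 units
Stage 2: 29 mL/hr × 5.9 hr = 171.1 mL → 171.1 mL × 57.96703 units/mL = 9918.159 units
Stage 3: 17.8 mL/hr × 4.4 hr = 78.32 mL → 78.32 mL × 57.96703 units/mL = 4539.978 units
Total = 10868.82 + 9918.159 + 4539.978 = 25326.96 units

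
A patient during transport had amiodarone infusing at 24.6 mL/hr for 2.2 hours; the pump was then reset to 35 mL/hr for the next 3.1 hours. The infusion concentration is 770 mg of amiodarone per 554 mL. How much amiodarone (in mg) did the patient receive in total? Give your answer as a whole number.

226 mg

Concentration = 770 mg ÷ 554 mL = 1.389892 mg/mL
Stage 1: 24.6 mL/hr × 2.2 hr = 54.12 mL → 54.12 mL × 1.389892 mg/mL = 75.22094 mg
Stage 2: 35 mL/hr × 3.1 hr = 108.5 mL → 108.5 mL × 1.389892 mg/mL = 150.8032 mg
Total = 75.22094 + 150.8032 = 226.0242 mg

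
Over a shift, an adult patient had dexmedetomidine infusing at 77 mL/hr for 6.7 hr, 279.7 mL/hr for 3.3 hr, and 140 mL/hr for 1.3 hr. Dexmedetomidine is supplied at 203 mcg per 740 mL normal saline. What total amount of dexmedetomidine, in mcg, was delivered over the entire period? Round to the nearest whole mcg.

445 mcg

Concentration = 203 mcg ÷ 740 mL = 0.2743243 mcg/mL
Stage 1: 77 mL/hr × 6.7 hr = 515.9 mL → 515.9 mL × 0.2743243 mcg/mL = 141.5239 mcg
Stage 2: 279.7 mL/hr × 3.3 hr = 923.01 mL → 923.01 mL × 0.2743243 mcg/mL = 253.2041 mcg
Stage 3: 140 mL/hr × 1.3 hr = 182 mL → 182 mL × 0.2743243 mcg/mL = 49.92703 mcg
Total = 141.5239 + 253.2041 + 49.92703 = 444.655 mcg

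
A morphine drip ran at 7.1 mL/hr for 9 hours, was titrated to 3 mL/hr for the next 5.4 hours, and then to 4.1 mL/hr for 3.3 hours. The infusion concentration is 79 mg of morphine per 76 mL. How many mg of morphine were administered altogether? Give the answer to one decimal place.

Concentration = 79 mg ÷ 76 mL = 1.039474 mg/mL
Stage 1: 7.1 mL/hr × 9 hr = 63.9 mL → 63.9 mL × 1.039474 mg/mL = 66.42237 mg
Stage 2: 3 mL/hr × 5.4 hr = 16.2 mL → 16.2 mL × 1.039474 mg/mL = 16.83947 mg
Stage 3: 4.1 mL/hr × 3.3 hr = 13.53 mL → 13.53 mL × 1.039474 mg/mL = 14.06408 mg
Total = 66.42237 + 16.83947 + 14.06408 = 97.32592 mg

97.3 mg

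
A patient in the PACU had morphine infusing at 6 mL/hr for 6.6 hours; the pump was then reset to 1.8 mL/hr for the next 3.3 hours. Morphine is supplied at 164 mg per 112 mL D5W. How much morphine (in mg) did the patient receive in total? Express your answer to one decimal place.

Concentration = 164 mg ÷ 112 mL = 1.464286 mg/mL
Stage 1: 6 mL/hr × 6.6 hr = 39.6 mL → 39.6 mL × 1.464286 mg/mL = 57.98571 mg
Stage 2: 1.8 mL/hr × 3.3 hr = 5.94 mL → 5.94 mL × 1.464286 mg/mL = 8.697857 mg
Total = 57.98571 + 8.697857 = 66.68357 mg

66.7 mg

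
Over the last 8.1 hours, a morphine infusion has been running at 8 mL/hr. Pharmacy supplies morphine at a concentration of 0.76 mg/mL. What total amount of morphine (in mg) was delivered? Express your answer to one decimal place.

Drug rate = 8 mL/hr × 0.76 mg/mL = 6.08 mg/hr
Total = 6.08 mg/hr × 8.1 hr = 49.248 mg

49.2 mg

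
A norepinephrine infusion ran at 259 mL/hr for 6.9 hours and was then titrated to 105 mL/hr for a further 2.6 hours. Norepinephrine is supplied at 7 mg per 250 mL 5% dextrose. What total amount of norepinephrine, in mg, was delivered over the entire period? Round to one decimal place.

Concentration = 7 mg ÷ 250 mL = 0.028 mg/mL
Stage 1: 259 mL/hr × 6.9 hr = 1787.1 mL → 1787.1 mL × 0.028 mg/mL = 50.0388 mg
Stage 2: 105 mL/hr × 2.6 hr = 273 mL → 273 mL × 0.028 mg/mL = 7.644 mg
Total = 50.0388 + 7.644 = 57.6828 mg

57.7 mg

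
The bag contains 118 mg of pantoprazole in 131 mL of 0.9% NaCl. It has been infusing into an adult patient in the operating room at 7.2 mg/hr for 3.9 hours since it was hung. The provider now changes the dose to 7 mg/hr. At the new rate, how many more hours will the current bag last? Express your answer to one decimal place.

Initial rate:
Concentration = 118 mg ÷ 131 mL = 0.9007634 mg/mL
Rate = 7.2 mg/hr ÷ 0.9007634 mg/mL = 7.99322 mL/hr
Volume infused so far = 7.99322 mL/hr × 3.9 hr = 31.17356 mL
Volume remaining = 131 − 31.17356 = 99.82644 mL
New rate:
Rate = 7 mg/hr ÷ 0.9007634 mg/mL = 7.771186 mL/hr
Time remaining = 99.82644 mL ÷ 7.771186 mL/hr = 12.84571 hr

12.8 hours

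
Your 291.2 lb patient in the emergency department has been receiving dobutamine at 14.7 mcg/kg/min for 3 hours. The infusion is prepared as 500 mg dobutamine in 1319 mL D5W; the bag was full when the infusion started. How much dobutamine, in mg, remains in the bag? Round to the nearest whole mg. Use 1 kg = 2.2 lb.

150 mg

Weight = 291.2 lb ÷ 2.2 lb/kg = 132.3636 kg
Dose = 14.7 mcg/kg/min × 132.3636 kg = 1945.745 mcg/min
1945.745 mcg/min × 60 min/hr = 116744.7 mcg/hr
Concentration = 500 mg ÷ 1319 mL = 0.3790751 mg/mL = 379.0751 mcg/mL
Rate = 116744.7 mcg/hr ÷ 379.0751 mcg/mL = 307.9726 mL/hr
Volume infused = 307.9726 mL/hr × 3 hr = 923.9178 mL
Volume remaining = 1319 − 923.9178 = 395.0822 mL
Drug remaining = 395.0822 mL × 379.0751 mcg/mL = 149765.8 mcg = 149.7658 mg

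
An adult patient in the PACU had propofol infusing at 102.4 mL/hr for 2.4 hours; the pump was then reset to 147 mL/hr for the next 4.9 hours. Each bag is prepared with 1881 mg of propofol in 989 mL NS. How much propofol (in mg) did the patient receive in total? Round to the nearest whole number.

Concentration = 1881 mg ÷ 989 mL = 1.901921 mg/mL
Stage 1: 102.4 mL/hr × 2.4 hr = 245.76 mL → 245.76 mL × 1.901921 mg/mL = 467.4161 mg
Stage 2: 147 mL/hr × 4.9 hr = 720.3 mL → 720.3 mL × 1.901921 mg/mL = 1369.954 mg
Total = 467.4161 + 1369.954 = 1837.37 mg

1837 mg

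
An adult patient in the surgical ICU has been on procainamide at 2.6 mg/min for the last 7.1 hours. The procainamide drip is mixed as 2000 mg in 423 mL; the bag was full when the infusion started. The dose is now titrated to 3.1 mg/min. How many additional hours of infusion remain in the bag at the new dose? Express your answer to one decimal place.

4.8 hours

Initial rate:
2.6 mg/min × 60 min/hr = 156 mg/hr
Concentration = 2000 mg ÷ 423 mL = 4.728132 mg/mL
Rate = 156 mg/hr ÷ 4.728132 mg/mL = 32.994 mL/hr
Volume infused so far = 32.994 mL/hr × 7.1 hr = 234.2574 mL
Volume remaining = 423 − 234.2574 = 188.7426 mL
New rate:
3.1 mg/min × 60 min/hr = 186 mg/hr
Rate = 186 mg/hr ÷ 4.728132 mg/mL = 39.339 mL/hr
Time remaining = 188.7426 mL ÷ 39.339 mL/hr = 4.797849 hr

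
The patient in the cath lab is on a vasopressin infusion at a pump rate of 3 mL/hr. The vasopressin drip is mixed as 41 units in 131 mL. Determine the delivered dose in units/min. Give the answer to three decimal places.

0.016 units/min

Concentration = 41 units ÷ 131 mL = 0.3129771 units/mL
Drug rate = 3 mL/hr × 0.3129771 units/mL = 0.9389313 units/hr
0.9389313 units/hr ÷ 60 min/hr = 0.01564885 units/min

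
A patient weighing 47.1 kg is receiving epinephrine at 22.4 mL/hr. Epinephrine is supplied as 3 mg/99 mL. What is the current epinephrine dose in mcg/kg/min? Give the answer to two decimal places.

0.24 mcg/kg/min

Concentration = 3 mg ÷ 99 mL = 0.03030303 mg/mL = 30.30303 mcg/mL
Drug rate = 22.4 mL/hr × 30.30303 mcg/mL = 678.7879 mcg/hr
678.7879 mcg/hr ÷ 60 min/hr = 11.31313 mcg/min
11.31313 mcg/min ÷ 47.1 kg = 0.2401939 mcg/kg/min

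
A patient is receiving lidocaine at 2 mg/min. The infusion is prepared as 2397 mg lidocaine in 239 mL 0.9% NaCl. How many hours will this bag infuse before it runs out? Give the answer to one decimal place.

2 mg/min × 60 min/hr = 120 mg/hr
Concentration = 2397 mg ÷ 239 mL = 10.02929 mg/mL
Rate = 120 mg/hr ÷ 10.02929 mg/mL = 11.96496 mL/hr
Duration = 239 mL ÷ 11.96496 mL/hr = 19.975 hr

20.0 hours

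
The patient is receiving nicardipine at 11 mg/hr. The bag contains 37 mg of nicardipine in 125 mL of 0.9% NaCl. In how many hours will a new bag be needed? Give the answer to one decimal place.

Concentration = 37 mg ÷ 125 mL = 0.296 mg/mL
Rate = 11 mg/hr ÷ 0.296 mg/mL = 37.16216 mL/hr
Duration = 125 mL ÷ 37.16216 mL/hr = 3.363636 hr

3.4 hours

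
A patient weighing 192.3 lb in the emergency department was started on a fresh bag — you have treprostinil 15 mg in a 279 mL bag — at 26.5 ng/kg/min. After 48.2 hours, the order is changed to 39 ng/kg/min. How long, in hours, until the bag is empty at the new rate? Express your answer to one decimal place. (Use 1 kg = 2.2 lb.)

40.6 hours

Initial rate:
Weight = 192.3 lb ÷ 2.2 lb/kg = 87.40909 kg
Dose = 26.5 ng/kg/min × 87.40909 kg = 2316.341 ng/min
2316.341 ng/min × 60 min/hr = 138980.5 ng/hr
Concentration = 15 mg ÷ 279 mL = 0.05376344 mg/mL = 53763.44 ng/mL
Rate = 138980.5 ng/hr ÷ 53763.44 ng/mL = 2.585036 mL/hr
Volume infused so far = 2.585036 mL/hr × 48.2 hr = 124.5988 mL
Volume remaining = 279 − 124.5988 = 154.4012 mL
New rate:
Dose = 39 ng/kg/min × 87.40909 kg = 3408.955 ng/min
3408.955 ng/min × 60 min/hr = 204537.3 ng/hr
Rate = 204537.3 ng/hr ÷ 53763.44 ng/mL = 3.804393 mL/hr
Time remaining = 154.4012 mL ÷ 3.804393 mL/hr = 40.58498 hr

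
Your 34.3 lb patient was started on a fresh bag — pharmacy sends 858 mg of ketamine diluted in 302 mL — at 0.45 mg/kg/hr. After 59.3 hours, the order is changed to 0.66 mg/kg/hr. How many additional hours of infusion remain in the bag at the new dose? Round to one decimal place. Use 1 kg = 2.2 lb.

Initial rate:
Weight = 34.3 lb ÷ 2.2 lb/kg = 15.59091 kg
Dose = 0.45 mg/kg/hr × 15.59091 kg = 7.015909 mg/hr
Concentration = 858 mg ÷ 302 mL = 2.84106 mg/mL
Rate = 7.015909 mg/hr ÷ 2.84106 mg/mL = 2.469469 mL/hr
Volume infused so far = 2.469469 mL/hr × 59.3 hr = 146.4395 mL
Volume remaining = 302 − 146.4395 = 155.5605 mL
New rate:
Dose = 0.66 mg/kg/hr × 15.59091 kg = 10.29 mg/hr
Rate = 10.29 mg/hr ÷ 2.84106 mg/mL = 3.621888 mL/hr
Time remaining = 155.5605 mL ÷ 3.621888 mL/hr = 42.95011 hr

43.0 hours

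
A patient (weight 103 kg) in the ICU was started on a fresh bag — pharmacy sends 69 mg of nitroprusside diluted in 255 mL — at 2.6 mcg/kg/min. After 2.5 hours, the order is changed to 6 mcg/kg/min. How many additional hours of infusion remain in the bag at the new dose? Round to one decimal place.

Initial rate:
Dose = 2.6 mcg/kg/min × 103 kg = 267.8 mcg/min
267.8 mcg/min × 60 min/hr = 16068 mcg/hr
Concentration = 69 mg ÷ 255 mL = 0.2705882 mg/mL = 270.5882 mcg/mL
Rate = 16068 mcg/hr ÷ 270.5882 mcg/mL = 59.38174 mL/hr
Volume infused so far = 59.38174 mL/hr × 2.5 hr = 148.4543 mL
Volume remaining = 255 − 148.4543 = 106.5457 mL
New rate:
Dose = 6 mcg/kg/min × 103 kg = 618 mcg/min
618 mcg/min × 60 min/hr = 37080 mcg/hr
Rate = 37080 mcg/hr ÷ 270.5882 mcg/mL = 137.0348 mL/hr
Time remaining = 106.5457 mL ÷ 137.0348 mL/hr = 0.7775081 hr

0.8 hours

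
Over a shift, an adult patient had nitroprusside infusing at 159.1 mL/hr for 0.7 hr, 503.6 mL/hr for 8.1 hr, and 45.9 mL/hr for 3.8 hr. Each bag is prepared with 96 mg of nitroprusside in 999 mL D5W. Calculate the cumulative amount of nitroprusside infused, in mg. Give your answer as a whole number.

419 mg

Concentration = 96 mg ÷ 999 mL = 0.0960961 mg/mL
Stage 1: 159.1 mL/hr × 0.7 hr = 111.37 mL → 111.37 mL × 0.0960961 mg/mL = 10.70222 mg
Stage 2: 503.6 mL/hr × 8.1 hr = 4079.16 mL → 4079.16 mL × 0.0960961 mg/mL = 391.9914 mg
Stage 3: 45.9 mL/hr × 3.8 hr = 174.42 mL → 174.42 mL × 0.0960961 mg/mL = 16.76108 mg
Total = 10.70222 + 391.9914 + 16.76108 = 419.4547 mg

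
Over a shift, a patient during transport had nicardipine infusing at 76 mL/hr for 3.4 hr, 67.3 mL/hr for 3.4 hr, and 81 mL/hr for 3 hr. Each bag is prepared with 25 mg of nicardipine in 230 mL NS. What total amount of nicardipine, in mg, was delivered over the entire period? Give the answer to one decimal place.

Concentration = 25 mg ÷ 230 mL = 0.1086957 mg/mL
Stage 1: 76 mL/hr × 3.4 hr = 258.4 mL → 258.4 mL × 0.1086957 mg/mL = 28.08696 mg
Stage 2: 67.3 mL/hr × 3.4 hr = 228.82 mL → 228.82 mL × 0.1086957 mg/mL = 24.87174 mg
Stage 3: 81 mL/hr × 3 hr = 243 mL → 243 mL × 0.1086957 mg/mL = 26.41304 mg
Total = 28.08696 + 24.87174 + 26.41304 = 79.37174 mg

79.4 mg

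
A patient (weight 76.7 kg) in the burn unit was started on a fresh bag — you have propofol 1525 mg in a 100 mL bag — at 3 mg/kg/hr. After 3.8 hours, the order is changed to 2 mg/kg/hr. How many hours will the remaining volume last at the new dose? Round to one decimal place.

Initial rate:
Dose = 3 mg/kg/hr × 76.7 kg = 230.1 mg/hr
Concentration = 1525 mg ÷ 100 mL = 15.25 mg/mL
Rate = 230.1 mg/hr ÷ 15.25 mg/mL = 15.08852 mL/hr
Volume infused so far = 15.08852 mL/hr × 3.8 hr = 57.33639 mL
Volume remaining = 100 − 57.33639 = 42.66361 mL
New rate:
Dose = 2 mg/kg/hr × 76.7 kg = 153.4 mg/hr
Rate = 153.4 mg/hr ÷ 15.25 mg/mL = 10.05902 mL/hr
Time remaining = 42.66361 mL ÷ 10.05902 mL/hr = 4.24133 hr

4.2 hours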